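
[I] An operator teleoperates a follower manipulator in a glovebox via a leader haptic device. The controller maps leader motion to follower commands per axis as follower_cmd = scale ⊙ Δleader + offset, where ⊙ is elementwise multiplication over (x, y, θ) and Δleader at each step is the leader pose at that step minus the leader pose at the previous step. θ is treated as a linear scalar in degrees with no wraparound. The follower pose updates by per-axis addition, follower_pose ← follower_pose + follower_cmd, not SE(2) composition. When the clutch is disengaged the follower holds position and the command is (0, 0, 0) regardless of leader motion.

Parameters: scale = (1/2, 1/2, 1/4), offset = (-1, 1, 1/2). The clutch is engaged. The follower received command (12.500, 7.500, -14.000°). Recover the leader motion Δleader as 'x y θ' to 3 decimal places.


27.000 13.000 -58.000

axis x: (12.500 − -1) / (1/2) = 27.000
axis y: (7.500 − 1) / (1/2) = 13.000
axis θ: (-14.000 − 1/2) / (1/4) = -58.000


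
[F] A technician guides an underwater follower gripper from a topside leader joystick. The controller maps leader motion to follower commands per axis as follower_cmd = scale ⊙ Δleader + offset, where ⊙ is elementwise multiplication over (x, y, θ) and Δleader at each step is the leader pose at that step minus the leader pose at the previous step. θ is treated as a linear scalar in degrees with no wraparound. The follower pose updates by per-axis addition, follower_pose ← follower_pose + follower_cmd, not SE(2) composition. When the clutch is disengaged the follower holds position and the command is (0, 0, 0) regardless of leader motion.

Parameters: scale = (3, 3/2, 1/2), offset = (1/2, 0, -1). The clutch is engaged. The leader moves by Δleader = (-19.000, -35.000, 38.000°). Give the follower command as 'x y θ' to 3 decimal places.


axis x: 3·-19.000 + 1/2 = -56.500
axis y: 3/2·-35.000 + 0 = -52.500
axis θ: 1/2·38.000 + -1 = 18.000

-56.500 -52.500 18.000


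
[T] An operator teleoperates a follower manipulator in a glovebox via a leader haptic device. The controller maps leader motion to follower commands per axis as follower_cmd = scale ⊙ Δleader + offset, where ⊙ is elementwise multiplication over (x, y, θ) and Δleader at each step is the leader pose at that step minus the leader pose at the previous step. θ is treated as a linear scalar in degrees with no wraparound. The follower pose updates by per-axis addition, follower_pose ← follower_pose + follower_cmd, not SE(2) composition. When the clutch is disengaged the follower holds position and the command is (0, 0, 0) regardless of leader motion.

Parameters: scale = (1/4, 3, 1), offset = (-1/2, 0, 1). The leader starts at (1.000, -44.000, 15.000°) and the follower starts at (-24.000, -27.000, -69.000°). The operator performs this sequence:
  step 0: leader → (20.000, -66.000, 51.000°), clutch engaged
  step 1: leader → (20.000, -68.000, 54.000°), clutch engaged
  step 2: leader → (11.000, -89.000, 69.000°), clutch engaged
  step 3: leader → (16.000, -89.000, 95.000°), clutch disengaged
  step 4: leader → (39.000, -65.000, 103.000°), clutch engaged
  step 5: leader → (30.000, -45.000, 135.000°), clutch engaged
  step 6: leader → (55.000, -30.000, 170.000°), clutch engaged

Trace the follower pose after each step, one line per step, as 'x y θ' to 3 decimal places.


step 0: Δleader=(19.000, -22.000, 36.000°), engaged; cmd=(4.250, -66.000, 37.000°) → follower=(-19.750, -93.000, -32.000°)
step 1: Δleader=(0.000, -2.000, 3.000°), engaged; cmd=(-0.500, -6.000, 4.000°) → follower=(-20.250, -99.000, -28.000°)
step 2: Δleader=(-9.000, -21.000, 15.000°), engaged; cmd=(-2.750, -63.000, 16.000°) → follower=(-23.000, -162.000, -12.000°)
step 3: Δleader=(5.000, 0.000, 26.000°), disengaged; cmd=(0,0,0) → follower holds at (-23.000, -162.000, -12.000°)
step 4: Δleader=(23.000, 24.000, 8.000°), engaged; cmd=(5.250, 72.000, 9.000°) → follower=(-17.750, -90.000, -3.000°)
step 5: Δleader=(-9.000, 20.000, 32.000°), engaged; cmd=(-2.750, 60.000, 33.000°) → follower=(-20.500, -30.000, 30.000°)
step 6: Δleader=(25.000, 15.000, 35.000°), engaged; cmd=(5.750, 45.000, 36.000°) → follower=(-14.750, 15.000, 66.000°)

-19.750 -93.000 -32.000
-20.250 -99.000 -28.000
-23.000 -162.000 -12.000
-23.000 -162.000 -12.000
-17.750 -90.000 -3.000
-20.500 -30.000 30.000
-14.750 15.000 66.000


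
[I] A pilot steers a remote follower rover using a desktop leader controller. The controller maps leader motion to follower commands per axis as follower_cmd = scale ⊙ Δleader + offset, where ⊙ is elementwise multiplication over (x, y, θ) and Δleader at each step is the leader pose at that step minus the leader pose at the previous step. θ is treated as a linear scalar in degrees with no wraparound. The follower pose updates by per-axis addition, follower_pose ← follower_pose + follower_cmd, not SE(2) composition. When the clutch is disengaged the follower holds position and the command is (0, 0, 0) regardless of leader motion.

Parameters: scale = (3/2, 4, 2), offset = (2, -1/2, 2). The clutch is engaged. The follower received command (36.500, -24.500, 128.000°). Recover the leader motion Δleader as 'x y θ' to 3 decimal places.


23.000 -6.000 63.000

axis x: (36.500 − 2) / (3/2) = 23.000
axis y: (-24.500 − -1/2) / (4) = -6.000
axis θ: (128.000 − 2) / (2) = 63.000


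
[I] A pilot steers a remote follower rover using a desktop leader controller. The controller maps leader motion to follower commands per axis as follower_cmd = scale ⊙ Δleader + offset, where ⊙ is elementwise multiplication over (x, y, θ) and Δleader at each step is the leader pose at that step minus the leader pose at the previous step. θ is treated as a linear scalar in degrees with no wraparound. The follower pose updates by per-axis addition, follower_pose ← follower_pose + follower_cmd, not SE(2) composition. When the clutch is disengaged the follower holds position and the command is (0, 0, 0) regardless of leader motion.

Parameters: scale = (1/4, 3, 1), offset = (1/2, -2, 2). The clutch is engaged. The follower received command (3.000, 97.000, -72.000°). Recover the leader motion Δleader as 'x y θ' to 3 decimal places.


10.000 33.000 -74.000

axis x: (3.000 − 1/2) / (1/4) = 10.000
axis y: (97.000 − -2) / (3) = 33.000
axis θ: (-72.000 − 2) / (1) = -74.000


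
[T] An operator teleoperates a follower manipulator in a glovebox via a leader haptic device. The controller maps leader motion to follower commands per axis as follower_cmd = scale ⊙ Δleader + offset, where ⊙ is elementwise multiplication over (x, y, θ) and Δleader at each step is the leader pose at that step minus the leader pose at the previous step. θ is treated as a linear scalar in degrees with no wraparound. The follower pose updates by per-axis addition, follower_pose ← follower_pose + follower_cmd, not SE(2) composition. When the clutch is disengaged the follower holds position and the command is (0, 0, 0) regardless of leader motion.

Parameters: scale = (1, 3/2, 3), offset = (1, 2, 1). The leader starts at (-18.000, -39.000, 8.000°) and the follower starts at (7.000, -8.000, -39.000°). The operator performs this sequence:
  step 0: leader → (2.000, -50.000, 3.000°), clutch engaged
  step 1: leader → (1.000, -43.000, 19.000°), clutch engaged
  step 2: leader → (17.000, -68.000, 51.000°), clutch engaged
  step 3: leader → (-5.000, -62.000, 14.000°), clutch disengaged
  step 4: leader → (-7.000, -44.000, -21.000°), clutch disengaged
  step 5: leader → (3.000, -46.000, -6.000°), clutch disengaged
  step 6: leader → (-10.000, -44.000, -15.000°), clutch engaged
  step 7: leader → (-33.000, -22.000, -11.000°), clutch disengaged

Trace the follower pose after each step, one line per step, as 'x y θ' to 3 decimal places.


step 0: Δleader=(20.000, -11.000, -5.000°), engaged; cmd=(21.000, -14.500, -14.000°) → follower=(28.000, -22.500, -53.000°)
step 1: Δleader=(-1.000, 7.000, 16.000°), engaged; cmd=(0.000, 12.500, 49.000°) → follower=(28.000, -10.000, -4.000°)
step 2: Δleader=(16.000, -25.000, 32.000°), engaged; cmd=(17.000, -35.500, 97.000°) → follower=(45.000, -45.500, 93.000°)
step 3: Δleader=(-22.000, 6.000, -37.000°), disengaged; cmd=(0,0,0) → follower holds at (45.000, -45.500, 93.000°)
step 4: Δleader=(-2.000, 18.000, -35.000°), disengaged; cmd=(0,0,0) → follower holds at (45.000, -45.500, 93.000°)
step 5: Δleader=(10.000, -2.000, 15.000°), disengaged; cmd=(0,0,0) → follower holds at (45.000, -45.500, 93.000°)
step 6: Δleader=(-13.000, 2.000, -9.000°), engaged; cmd=(-12.000, 5.000, -26.000°) → follower=(33.000, -40.500, 67.000°)
step 7: Δleader=(-23.000, 22.000, 4.000°), disengaged; cmd=(0,0,0) → follower holds at (33.000, -40.500, 67.000°)

28.000 -22.500 -53.000
28.000 -10.000 -4.000
45.000 -45.500 93.000
45.000 -45.500 93.000
45.000 -45.500 93.000
45.000 -45.500 93.000
33.000 -40.500 67.000
33.000 -40.500 67.000


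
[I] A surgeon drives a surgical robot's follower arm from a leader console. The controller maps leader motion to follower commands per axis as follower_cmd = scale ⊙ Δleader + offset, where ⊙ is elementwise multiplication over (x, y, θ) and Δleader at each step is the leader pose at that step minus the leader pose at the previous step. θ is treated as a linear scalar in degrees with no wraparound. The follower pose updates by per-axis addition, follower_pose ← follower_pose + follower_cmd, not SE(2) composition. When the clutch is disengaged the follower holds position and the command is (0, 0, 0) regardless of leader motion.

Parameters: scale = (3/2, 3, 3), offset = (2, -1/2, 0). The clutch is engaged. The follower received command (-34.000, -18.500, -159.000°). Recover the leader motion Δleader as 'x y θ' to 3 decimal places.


axis x: (-34.000 − 2) / (3/2) = -24.000
axis y: (-18.500 − -1/2) / (3) = -6.000
axis θ: (-159.000 − 0) / (3) = -53.000

-24.000 -6.000 -53.000


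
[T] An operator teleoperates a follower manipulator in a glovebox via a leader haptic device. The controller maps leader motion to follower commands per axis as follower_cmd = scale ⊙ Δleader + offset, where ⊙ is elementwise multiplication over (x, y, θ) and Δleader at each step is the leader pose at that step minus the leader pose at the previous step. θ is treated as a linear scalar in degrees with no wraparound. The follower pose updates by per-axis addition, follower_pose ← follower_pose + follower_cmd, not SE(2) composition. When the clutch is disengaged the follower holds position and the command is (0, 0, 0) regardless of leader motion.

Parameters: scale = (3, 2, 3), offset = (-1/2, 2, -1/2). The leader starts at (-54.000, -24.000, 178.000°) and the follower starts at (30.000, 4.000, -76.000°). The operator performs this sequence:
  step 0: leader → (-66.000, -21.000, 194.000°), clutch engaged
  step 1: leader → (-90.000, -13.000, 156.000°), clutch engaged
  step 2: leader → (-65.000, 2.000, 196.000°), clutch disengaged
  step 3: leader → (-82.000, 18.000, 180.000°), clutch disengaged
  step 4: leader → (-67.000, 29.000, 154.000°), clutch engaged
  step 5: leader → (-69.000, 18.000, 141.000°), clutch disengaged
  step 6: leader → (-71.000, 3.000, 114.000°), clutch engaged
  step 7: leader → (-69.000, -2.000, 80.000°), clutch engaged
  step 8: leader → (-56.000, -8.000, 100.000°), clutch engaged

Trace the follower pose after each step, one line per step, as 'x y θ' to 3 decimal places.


-6.500 12.000 -28.500
-79.000 30.000 -143.000
-79.000 30.000 -143.000
-79.000 30.000 -143.000
-34.500 54.000 -221.500
-34.500 54.000 -221.500
-41.000 26.000 -303.000
-35.500 18.000 -405.500
3.000 8.000 -346.000

step 0: Δleader=(-12.000, 3.000, 16.000°), engaged; cmd=(-36.500, 8.000, 47.500°) → follower=(-6.500, 12.000, -28.500°)
step 1: Δleader=(-24.000, 8.000, -38.000°), engaged; cmd=(-72.500, 18.000, -114.500°) → follower=(-79.000, 30.000, -143.000°)
step 2: Δleader=(25.000, 15.000, 40.000°), disengaged; cmd=(0,0,0) → follower holds at (-79.000, 30.000, -143.000°)
step 3: Δleader=(-17.000, 16.000, -16.000°), disengaged; cmd=(0,0,0) → follower holds at (-79.000, 30.000, -143.000°)
step 4: Δleader=(15.000, 11.000, -26.000°), engaged; cmd=(44.500, 24.000, -78.500°) → follower=(-34.500, 54.000, -221.500°)
step 5: Δleader=(-2.000, -11.000, -13.000°), disengaged; cmd=(0,0,0) → follower holds at (-34.500, 54.000, -221.500°)
step 6: Δleader=(-2.000, -15.000, -27.000°), engaged; cmd=(-6.500, -28.000, -81.500°) → follower=(-41.000, 26.000, -303.000°)
step 7: Δleader=(2.000, -5.000, -34.000°), engaged; cmd=(5.500, -8.000, -102.500°) → follower=(-35.500, 18.000, -405.500°)
step 8: Δleader=(13.000, -6.000, 20.000°), engaged; cmd=(38.500, -10.000, 59.500°) → follower=(3.000, 8.000, -346.000°)


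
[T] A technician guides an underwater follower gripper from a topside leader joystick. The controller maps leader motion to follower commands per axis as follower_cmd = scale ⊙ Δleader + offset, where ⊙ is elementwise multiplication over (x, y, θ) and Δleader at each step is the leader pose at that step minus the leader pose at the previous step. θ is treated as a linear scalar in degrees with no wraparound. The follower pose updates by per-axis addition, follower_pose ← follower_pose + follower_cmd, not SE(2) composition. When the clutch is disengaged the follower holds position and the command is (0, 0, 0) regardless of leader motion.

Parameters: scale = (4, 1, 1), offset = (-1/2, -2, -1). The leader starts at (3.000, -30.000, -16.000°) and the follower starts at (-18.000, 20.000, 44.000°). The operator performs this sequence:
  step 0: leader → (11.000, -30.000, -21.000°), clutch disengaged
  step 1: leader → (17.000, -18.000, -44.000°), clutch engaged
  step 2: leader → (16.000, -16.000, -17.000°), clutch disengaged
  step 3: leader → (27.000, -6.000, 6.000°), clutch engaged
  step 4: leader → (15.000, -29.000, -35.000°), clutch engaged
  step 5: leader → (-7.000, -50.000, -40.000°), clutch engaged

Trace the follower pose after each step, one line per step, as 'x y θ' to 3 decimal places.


step 0: Δleader=(8.000, 0.000, -5.000°), disengaged; cmd=(0,0,0) → follower holds at (-18.000, 20.000, 44.000°)
step 1: Δleader=(6.000, 12.000, -23.000°), engaged; cmd=(23.500, 10.000, -24.000°) → follower=(5.500, 30.000, 20.000°)
step 2: Δleader=(-1.000, 2.000, 27.000°), disengaged; cmd=(0,0,0) → follower holds at (5.500, 30.000, 20.000°)
step 3: Δleader=(11.000, 10.000, 23.000°), engaged; cmd=(43.500, 8.000, 22.000°) → follower=(49.000, 38.000, 42.000°)
step 4: Δleader=(-12.000, -23.000, -41.000°), engaged; cmd=(-48.500, -25.000, -42.000°) → follower=(0.500, 13.000, 0.000°)
step 5: Δleader=(-22.000, -21.000, -5.000°), engaged; cmd=(-88.500, -23.000, -6.000°) → follower=(-88.000, -10.000, -6.000°)

-18.000 20.000 44.000
5.500 30.000 20.000
5.500 30.000 20.000
49.000 38.000 42.000
0.500 13.000 0.000
-88.000 -10.000 -6.000


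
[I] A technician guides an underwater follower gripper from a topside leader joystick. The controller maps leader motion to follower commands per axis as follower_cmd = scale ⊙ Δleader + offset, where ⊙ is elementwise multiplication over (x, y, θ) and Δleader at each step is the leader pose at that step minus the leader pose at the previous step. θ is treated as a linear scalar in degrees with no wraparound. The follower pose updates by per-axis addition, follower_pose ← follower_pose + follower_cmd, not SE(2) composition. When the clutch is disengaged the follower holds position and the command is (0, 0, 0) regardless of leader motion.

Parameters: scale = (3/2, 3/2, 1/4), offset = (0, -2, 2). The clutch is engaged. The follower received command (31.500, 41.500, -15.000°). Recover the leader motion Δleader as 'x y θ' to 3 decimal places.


axis x: (31.500 − 0) / (3/2) = 21.000
axis y: (41.500 − -2) / (3/2) = 29.000
axis θ: (-15.000 − 2) / (1/4) = -68.000

21.000 29.000 -68.000


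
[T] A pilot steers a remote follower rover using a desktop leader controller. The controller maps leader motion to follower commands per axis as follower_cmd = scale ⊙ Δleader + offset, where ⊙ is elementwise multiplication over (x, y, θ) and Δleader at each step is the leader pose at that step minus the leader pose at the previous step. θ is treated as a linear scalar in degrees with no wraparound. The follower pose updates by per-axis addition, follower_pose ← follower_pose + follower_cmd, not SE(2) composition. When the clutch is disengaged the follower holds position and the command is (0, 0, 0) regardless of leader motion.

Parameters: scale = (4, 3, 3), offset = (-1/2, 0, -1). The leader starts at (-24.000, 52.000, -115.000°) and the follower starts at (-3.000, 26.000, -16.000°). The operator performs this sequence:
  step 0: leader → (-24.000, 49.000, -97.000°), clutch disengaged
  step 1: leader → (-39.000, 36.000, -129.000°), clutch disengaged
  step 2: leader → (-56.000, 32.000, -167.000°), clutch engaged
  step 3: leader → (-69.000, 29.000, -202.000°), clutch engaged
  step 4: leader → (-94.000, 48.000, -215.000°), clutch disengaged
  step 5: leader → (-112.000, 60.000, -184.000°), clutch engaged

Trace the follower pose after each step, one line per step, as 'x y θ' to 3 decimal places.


-3.000 26.000 -16.000
-3.000 26.000 -16.000
-71.500 14.000 -131.000
-124.000 5.000 -237.000
-124.000 5.000 -237.000
-196.500 41.000 -145.000

step 0: Δleader=(0.000, -3.000, 18.000°), disengaged; cmd=(0,0,0) → follower holds at (-3.000, 26.000, -16.000°)
step 1: Δleader=(-15.000, -13.000, -32.000°), disengaged; cmd=(0,0,0) → follower holds at (-3.000, 26.000, -16.000°)
step 2: Δleader=(-17.000, -4.000, -38.000°), engaged; cmd=(-68.500, -12.000, -115.000°) → follower=(-71.500, 14.000, -131.000°)
step 3: Δleader=(-13.000, -3.000, -35.000°), engaged; cmd=(-52.500, -9.000, -106.000°) → follower=(-124.000, 5.000, -237.000°)
step 4: Δleader=(-25.000, 19.000, -13.000°), disengaged; cmd=(0,0,0) → follower holds at (-124.000, 5.000, -237.000°)
step 5: Δleader=(-18.000, 12.000, 31.000°), engaged; cmd=(-72.500, 36.000, 92.000°) → follower=(-196.500, 41.000, -145.000°)


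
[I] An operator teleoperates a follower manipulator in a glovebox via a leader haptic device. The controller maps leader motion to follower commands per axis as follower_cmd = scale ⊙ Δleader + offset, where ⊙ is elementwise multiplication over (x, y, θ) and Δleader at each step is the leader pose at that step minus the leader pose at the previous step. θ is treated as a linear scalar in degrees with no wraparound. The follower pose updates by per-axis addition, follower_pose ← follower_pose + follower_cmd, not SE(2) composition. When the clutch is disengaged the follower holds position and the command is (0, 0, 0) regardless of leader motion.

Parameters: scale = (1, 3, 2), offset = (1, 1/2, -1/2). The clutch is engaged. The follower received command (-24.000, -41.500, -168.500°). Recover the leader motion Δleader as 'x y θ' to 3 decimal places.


axis x: (-24.000 − 1) / (1) = -25.000
axis y: (-41.500 − 1/2) / (3) = -14.000
axis θ: (-168.500 − -1/2) / (2) = -84.000

-25.000 -14.000 -84.000


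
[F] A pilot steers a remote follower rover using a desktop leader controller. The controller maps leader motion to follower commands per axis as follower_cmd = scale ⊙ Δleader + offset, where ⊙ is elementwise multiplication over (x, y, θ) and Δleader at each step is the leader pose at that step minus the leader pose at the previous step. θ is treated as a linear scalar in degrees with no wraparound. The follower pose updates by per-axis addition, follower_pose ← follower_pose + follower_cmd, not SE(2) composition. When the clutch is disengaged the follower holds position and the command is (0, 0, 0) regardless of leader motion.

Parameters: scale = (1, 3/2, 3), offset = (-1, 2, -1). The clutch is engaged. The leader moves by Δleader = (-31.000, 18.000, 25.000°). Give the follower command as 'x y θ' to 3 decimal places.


-32.000 29.000 74.000

axis x: 1·-31.000 + -1 = -32.000
axis y: 3/2·18.000 + 2 = 29.000
axis θ: 3·25.000 + -1 = 74.000


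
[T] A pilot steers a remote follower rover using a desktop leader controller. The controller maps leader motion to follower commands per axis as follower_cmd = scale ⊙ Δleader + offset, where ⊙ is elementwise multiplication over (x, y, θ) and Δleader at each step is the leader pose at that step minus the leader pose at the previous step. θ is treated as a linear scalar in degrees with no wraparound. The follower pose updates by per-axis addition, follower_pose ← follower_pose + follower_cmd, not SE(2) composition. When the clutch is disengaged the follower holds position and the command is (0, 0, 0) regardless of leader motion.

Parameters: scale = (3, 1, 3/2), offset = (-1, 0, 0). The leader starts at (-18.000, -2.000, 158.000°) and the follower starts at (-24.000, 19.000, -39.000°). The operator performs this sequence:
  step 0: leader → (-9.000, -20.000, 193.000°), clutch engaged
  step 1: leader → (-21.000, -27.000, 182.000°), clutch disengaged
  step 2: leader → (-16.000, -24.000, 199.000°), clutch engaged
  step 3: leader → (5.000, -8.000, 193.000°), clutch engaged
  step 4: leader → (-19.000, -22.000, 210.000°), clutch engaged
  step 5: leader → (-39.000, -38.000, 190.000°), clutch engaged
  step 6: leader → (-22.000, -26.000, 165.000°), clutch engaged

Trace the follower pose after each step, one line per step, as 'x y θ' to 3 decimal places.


2.000 1.000 13.500
2.000 1.000 13.500
16.000 4.000 39.000
78.000 20.000 30.000
5.000 6.000 55.500
-56.000 -10.000 25.500
-6.000 2.000 -12.000

step 0: Δleader=(9.000, -18.000, 35.000°), engaged; cmd=(26.000, -18.000, 52.500°) → follower=(2.000, 1.000, 13.500°)
step 1: Δleader=(-12.000, -7.000, -11.000°), disengaged; cmd=(0,0,0) → follower holds at (2.000, 1.000, 13.500°)
step 2: Δleader=(5.000, 3.000, 17.000°), engaged; cmd=(14.000, 3.000, 25.500°) → follower=(16.000, 4.000, 39.000°)
step 3: Δleader=(21.000, 16.000, -6.000°), engaged; cmd=(62.000, 16.000, -9.000°) → follower=(78.000, 20.000, 30.000°)
step 4: Δleader=(-24.000, -14.000, 17.000°), engaged; cmd=(-73.000, -14.000, 25.500°) → follower=(5.000, 6.000, 55.500°)
step 5: Δleader=(-20.000, -16.000, -20.000°), engaged; cmd=(-61.000, -16.000, -30.000°) → follower=(-56.000, -10.000, 25.500°)
step 6: Δleader=(17.000, 12.000, -25.000°), engaged; cmd=(50.000, 12.000, -37.500°) → follower=(-6.000, 2.000, -12.000°)


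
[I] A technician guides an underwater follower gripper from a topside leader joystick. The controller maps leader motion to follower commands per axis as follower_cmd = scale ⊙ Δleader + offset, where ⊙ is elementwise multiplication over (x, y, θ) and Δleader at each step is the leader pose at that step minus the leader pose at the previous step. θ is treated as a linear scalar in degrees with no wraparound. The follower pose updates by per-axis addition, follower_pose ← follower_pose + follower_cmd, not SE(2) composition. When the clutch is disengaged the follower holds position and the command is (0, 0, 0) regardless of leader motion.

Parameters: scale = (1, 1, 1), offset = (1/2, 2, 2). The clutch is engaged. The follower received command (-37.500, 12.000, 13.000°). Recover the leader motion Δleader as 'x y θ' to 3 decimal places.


axis x: (-37.500 − 1/2) / (1) = -38.000
axis y: (12.000 − 2) / (1) = 10.000
axis θ: (13.000 − 2) / (1) = 11.000

-38.000 10.000 11.000


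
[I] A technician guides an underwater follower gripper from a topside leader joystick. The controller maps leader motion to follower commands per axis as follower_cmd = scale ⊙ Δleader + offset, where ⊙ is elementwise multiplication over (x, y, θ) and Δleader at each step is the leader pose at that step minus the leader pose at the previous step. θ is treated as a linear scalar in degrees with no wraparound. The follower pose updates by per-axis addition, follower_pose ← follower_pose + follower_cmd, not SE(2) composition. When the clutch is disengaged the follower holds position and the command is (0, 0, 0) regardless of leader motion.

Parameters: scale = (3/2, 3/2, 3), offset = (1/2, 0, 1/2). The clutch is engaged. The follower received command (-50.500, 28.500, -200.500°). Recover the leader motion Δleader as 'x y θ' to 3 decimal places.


axis x: (-50.500 − 1/2) / (3/2) = -34.000
axis y: (28.500 − 0) / (3/2) = 19.000
axis θ: (-200.500 − 1/2) / (3) = -67.000

-34.000 19.000 -67.000


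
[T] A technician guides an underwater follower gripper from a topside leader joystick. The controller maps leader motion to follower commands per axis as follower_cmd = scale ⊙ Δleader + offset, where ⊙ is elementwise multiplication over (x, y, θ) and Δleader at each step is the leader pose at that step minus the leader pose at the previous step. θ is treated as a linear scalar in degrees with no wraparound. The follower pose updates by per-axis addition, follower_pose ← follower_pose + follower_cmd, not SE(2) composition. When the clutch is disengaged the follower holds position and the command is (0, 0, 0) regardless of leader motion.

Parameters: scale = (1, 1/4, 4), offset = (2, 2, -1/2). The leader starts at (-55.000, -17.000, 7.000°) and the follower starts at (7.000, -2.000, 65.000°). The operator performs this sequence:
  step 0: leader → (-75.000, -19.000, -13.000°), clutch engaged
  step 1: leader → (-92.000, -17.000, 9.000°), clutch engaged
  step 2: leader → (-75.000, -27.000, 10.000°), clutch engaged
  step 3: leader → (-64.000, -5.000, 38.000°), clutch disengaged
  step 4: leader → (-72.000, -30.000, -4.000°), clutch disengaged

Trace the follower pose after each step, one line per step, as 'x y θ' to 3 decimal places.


step 0: Δleader=(-20.000, -2.000, -20.000°), engaged; cmd=(-18.000, 1.500, -80.500°) → follower=(-11.000, -0.500, -15.500°)
step 1: Δleader=(-17.000, 2.000, 22.000°), engaged; cmd=(-15.000, 2.500, 87.500°) → follower=(-26.000, 2.000, 72.000°)
step 2: Δleader=(17.000, -10.000, 1.000°), engaged; cmd=(19.000, -0.500, 3.500°) → follower=(-7.000, 1.500, 75.500°)
step 3: Δleader=(11.000, 22.000, 28.000°), disengaged; cmd=(0,0,0) → follower holds at (-7.000, 1.500, 75.500°)
step 4: Δleader=(-8.000, -25.000, -42.000°), disengaged; cmd=(0,0,0) → follower holds at (-7.000, 1.500, 75.500°)

-11.000 -0.500 -15.500
-26.000 2.000 72.000
-7.000 1.500 75.500
-7.000 1.500 75.500
-7.000 1.500 75.500


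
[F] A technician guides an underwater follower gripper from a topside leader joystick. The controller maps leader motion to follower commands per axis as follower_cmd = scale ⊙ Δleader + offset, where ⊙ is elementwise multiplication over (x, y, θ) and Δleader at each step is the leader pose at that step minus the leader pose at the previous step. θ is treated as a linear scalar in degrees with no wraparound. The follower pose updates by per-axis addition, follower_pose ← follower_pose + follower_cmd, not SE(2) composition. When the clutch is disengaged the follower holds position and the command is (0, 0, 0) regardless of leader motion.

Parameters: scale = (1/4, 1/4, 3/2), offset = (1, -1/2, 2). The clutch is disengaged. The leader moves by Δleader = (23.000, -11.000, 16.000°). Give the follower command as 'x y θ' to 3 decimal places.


0.000 0.000 0.000

clutch disengaged → follower holds; cmd = (0, 0, 0)


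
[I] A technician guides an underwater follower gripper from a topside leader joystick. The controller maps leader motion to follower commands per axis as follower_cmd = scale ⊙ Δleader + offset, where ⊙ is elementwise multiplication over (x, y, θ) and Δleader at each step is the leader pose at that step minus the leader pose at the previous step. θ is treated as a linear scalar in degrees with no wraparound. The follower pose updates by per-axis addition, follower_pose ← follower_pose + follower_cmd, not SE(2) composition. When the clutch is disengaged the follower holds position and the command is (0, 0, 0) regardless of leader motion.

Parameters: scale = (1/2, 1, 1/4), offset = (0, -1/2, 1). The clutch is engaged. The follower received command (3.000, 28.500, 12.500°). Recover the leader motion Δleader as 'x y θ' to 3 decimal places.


6.000 29.000 46.000

axis x: (3.000 − 0) / (1/2) = 6.000
axis y: (28.500 − -1/2) / (1) = 29.000
axis θ: (12.500 − 1) / (1/4) = 46.000


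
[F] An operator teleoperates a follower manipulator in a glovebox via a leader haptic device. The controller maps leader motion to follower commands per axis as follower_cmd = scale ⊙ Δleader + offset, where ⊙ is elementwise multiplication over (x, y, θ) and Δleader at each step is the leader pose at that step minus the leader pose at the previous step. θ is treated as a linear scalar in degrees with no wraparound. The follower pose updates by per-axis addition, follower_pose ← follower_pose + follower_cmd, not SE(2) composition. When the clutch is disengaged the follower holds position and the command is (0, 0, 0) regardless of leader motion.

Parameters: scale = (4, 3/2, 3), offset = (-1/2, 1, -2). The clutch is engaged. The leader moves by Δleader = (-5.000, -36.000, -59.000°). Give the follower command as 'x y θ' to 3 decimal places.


axis x: 4·-5.000 + -1/2 = -20.500
axis y: 3/2·-36.000 + 1 = -53.000
axis θ: 3·-59.000 + -2 = -179.000

-20.500 -53.000 -179.000


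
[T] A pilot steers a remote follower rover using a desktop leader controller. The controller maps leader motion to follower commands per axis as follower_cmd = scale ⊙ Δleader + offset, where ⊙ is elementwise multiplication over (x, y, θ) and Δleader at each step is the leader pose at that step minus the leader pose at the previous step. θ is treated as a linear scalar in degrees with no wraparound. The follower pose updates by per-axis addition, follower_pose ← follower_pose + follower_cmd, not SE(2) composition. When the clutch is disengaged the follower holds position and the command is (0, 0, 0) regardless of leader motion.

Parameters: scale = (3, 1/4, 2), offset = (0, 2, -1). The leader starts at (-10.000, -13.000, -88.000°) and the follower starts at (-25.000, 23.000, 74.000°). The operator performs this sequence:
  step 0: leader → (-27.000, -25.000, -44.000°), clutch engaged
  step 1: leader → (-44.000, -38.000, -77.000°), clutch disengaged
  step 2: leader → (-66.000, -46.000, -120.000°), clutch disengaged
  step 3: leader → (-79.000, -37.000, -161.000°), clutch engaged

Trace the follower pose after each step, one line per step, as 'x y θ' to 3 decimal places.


-76.000 22.000 161.000
-76.000 22.000 161.000
-76.000 22.000 161.000
-115.000 26.250 78.000

step 0: Δleader=(-17.000, -12.000, 44.000°), engaged; cmd=(-51.000, -1.000, 87.000°) → follower=(-76.000, 22.000, 161.000°)
step 1: Δleader=(-17.000, -13.000, -33.000°), disengaged; cmd=(0,0,0) → follower holds at (-76.000, 22.000, 161.000°)
step 2: Δleader=(-22.000, -8.000, -43.000°), disengaged; cmd=(0,0,0) → follower holds at (-76.000, 22.000, 161.000°)
step 3: Δleader=(-13.000, 9.000, -41.000°), engaged; cmd=(-39.000, 4.250, -83.000°) → follower=(-115.000, 26.250, 78.000°)


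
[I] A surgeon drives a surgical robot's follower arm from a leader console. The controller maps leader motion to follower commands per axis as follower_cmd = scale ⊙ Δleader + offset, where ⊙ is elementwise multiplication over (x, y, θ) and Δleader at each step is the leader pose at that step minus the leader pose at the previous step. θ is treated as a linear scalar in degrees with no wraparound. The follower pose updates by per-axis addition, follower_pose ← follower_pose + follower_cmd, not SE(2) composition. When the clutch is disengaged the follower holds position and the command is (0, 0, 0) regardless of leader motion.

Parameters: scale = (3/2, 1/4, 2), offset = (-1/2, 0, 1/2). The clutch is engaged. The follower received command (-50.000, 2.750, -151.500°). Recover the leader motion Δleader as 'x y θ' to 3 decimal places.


axis x: (-50.000 − -1/2) / (3/2) = -33.000
axis y: (2.750 − 0) / (1/4) = 11.000
axis θ: (-151.500 − 1/2) / (2) = -76.000

-33.000 11.000 -76.000


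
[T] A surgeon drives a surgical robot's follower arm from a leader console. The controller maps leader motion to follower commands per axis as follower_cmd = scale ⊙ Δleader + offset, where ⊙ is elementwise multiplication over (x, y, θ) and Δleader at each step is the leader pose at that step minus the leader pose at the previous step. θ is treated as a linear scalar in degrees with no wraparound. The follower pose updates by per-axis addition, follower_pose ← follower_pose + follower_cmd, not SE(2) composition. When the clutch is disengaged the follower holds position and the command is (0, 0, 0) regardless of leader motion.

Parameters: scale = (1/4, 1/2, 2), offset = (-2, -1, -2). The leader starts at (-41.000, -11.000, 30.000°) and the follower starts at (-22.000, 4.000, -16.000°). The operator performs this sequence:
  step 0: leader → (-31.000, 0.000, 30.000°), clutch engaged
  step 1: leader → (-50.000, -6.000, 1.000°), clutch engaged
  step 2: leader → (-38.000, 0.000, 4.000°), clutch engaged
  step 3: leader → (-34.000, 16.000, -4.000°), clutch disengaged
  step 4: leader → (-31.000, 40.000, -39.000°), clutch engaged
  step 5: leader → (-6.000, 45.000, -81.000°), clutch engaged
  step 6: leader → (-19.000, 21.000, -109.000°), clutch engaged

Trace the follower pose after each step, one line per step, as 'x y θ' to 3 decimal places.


step 0: Δleader=(10.000, 11.000, 0.000°), engaged; cmd=(0.500, 4.500, -2.000°) → follower=(-21.500, 8.500, -18.000°)
step 1: Δleader=(-19.000, -6.000, -29.000°), engaged; cmd=(-6.750, -4.000, -60.000°) → follower=(-28.250, 4.500, -78.000°)
step 2: Δleader=(12.000, 6.000, 3.000°), engaged; cmd=(1.000, 2.000, 4.000°) → follower=(-27.250, 6.500, -74.000°)
step 3: Δleader=(4.000, 16.000, -8.000°), disengaged; cmd=(0,0,0) → follower holds at (-27.250, 6.500, -74.000°)
step 4: Δleader=(3.000, 24.000, -35.000°), engaged; cmd=(-1.250, 11.000, -72.000°) → follower=(-28.500, 17.500, -146.000°)
step 5: Δleader=(25.000, 5.000, -42.000°), engaged; cmd=(4.250, 1.500, -86.000°) → follower=(-24.250, 19.000, -232.000°)
step 6: Δleader=(-13.000, -24.000, -28.000°), engaged; cmd=(-5.250, -13.000, -58.000°) → follower=(-29.500, 6.000, -290.000°)

-21.500 8.500 -18.000
-28.250 4.500 -78.000
-27.250 6.500 -74.000
-27.250 6.500 -74.000
-28.500 17.500 -146.000
-24.250 19.000 -232.000
-29.500 6.000 -290.000


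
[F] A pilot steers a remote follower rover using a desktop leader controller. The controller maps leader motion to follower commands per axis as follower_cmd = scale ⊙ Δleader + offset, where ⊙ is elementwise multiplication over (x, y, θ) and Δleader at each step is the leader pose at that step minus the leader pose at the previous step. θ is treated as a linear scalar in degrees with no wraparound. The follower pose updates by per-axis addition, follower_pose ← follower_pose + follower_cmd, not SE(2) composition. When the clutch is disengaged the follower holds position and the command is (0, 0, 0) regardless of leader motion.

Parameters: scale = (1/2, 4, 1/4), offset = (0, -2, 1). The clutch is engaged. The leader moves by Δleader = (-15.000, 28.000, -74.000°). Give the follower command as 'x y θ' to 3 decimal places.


-7.500 110.000 -17.500

axis x: 1/2·-15.000 + 0 = -7.500
axis y: 4·28.000 + -2 = 110.000
axis θ: 1/4·-74.000 + 1 = -17.500


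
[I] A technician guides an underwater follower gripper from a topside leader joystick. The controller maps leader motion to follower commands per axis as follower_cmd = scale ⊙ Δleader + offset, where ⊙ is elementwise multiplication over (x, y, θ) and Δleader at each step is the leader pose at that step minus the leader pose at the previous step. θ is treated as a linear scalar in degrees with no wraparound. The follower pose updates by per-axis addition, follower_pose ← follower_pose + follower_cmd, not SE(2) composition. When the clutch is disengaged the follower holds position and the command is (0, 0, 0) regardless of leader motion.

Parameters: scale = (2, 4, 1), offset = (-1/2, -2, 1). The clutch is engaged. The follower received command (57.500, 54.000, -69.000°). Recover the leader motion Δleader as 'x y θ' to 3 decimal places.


29.000 14.000 -70.000

axis x: (57.500 − -1/2) / (2) = 29.000
axis y: (54.000 − -2) / (4) = 14.000
axis θ: (-69.000 − 1) / (1) = -70.000


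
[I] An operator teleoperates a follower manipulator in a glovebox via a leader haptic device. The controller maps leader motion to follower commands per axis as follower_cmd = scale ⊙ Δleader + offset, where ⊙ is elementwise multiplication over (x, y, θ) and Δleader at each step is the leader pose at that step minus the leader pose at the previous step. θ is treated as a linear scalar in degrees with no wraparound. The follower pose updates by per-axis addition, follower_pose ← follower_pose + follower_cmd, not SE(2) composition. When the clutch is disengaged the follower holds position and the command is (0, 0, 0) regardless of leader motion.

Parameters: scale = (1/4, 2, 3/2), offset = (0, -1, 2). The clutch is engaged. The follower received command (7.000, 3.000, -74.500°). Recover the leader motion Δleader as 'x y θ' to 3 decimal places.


axis x: (7.000 − 0) / (1/4) = 28.000
axis y: (3.000 − -1) / (2) = 2.000
axis θ: (-74.500 − 2) / (3/2) = -51.000

28.000 2.000 -51.000


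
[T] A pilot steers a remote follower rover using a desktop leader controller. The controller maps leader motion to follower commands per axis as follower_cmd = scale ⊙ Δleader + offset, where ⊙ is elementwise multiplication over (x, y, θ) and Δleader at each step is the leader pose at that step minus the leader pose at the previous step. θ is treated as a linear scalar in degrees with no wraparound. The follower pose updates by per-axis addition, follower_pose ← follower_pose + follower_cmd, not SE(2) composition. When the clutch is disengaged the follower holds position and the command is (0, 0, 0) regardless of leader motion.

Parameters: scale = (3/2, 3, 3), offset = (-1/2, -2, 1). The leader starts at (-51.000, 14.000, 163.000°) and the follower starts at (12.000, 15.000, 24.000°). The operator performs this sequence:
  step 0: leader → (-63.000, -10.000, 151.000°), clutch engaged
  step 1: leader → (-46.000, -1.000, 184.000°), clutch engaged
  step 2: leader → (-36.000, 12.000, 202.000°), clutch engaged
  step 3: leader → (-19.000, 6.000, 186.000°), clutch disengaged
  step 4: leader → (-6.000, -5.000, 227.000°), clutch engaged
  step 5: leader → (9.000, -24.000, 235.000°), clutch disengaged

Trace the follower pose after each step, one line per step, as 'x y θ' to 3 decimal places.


-6.500 -59.000 -11.000
18.500 -34.000 89.000
33.000 3.000 144.000
33.000 3.000 144.000
52.000 -32.000 268.000
52.000 -32.000 268.000

step 0: Δleader=(-12.000, -24.000, -12.000°), engaged; cmd=(-18.500, -74.000, -35.000°) → follower=(-6.500, -59.000, -11.000°)
step 1: Δleader=(17.000, 9.000, 33.000°), engaged; cmd=(25.000, 25.000, 100.000°) → follower=(18.500, -34.000, 89.000°)
step 2: Δleader=(10.000, 13.000, 18.000°), engaged; cmd=(14.500, 37.000, 55.000°) → follower=(33.000, 3.000, 144.000°)
step 3: Δleader=(17.000, -6.000, -16.000°), disengaged; cmd=(0,0,0) → follower holds at (33.000, 3.000, 144.000°)
step 4: Δleader=(13.000, -11.000, 41.000°), engaged; cmd=(19.000, -35.000, 124.000°) → follower=(52.000, -32.000, 268.000°)
step 5: Δleader=(15.000, -19.000, 8.000°), disengaged; cmd=(0,0,0) → follower holds at (52.000, -32.000, 268.000°)


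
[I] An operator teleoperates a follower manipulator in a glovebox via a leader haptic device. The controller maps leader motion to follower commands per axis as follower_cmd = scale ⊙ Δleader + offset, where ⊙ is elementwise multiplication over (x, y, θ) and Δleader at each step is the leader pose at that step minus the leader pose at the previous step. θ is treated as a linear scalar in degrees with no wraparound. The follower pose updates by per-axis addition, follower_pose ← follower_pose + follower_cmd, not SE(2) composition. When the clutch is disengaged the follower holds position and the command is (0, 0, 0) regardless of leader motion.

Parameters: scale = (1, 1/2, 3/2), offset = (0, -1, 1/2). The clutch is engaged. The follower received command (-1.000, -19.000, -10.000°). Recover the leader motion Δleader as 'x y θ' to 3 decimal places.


-1.000 -36.000 -7.000

axis x: (-1.000 − 0) / (1) = -1.000
axis y: (-19.000 − -1) / (1/2) = -36.000
axis θ: (-10.000 − 1/2) / (3/2) = -7.000
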